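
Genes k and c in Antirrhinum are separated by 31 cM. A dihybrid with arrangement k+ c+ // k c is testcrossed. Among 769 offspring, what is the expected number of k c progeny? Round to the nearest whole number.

265

A map distance of 31 cM corresponds to a recombination frequency of 0.310.
The F1 is k+ c+ / k c, so k c is a parental gamete class with expected frequency (1 − r)/2 = 0.690/2 = 0.3450.
Expected number = 0.3450 × 769 = 265.31 ≈ 265.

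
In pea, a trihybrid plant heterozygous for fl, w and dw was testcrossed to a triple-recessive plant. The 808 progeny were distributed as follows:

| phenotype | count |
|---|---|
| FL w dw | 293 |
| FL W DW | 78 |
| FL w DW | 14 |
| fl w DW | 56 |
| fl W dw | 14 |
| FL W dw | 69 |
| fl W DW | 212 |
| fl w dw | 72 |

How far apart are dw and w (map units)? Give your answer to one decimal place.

18.9 map units

The two most frequent reciprocal classes, fl W DW and FL w dw, are the parental types, so the F1 was fl W DW / FL w dw.
The two rarest classes, fl W dw and FL w DW, are the double crossovers. Comparing them with the parentals, only the dw allele has switched, so dw is the middle locus and the order is fl – dw – w.
Crossovers in the dw–w interval produce the single-crossover classes fl w DW and FL W dw (56 + 69 = 125) plus the double crossovers (28).
RF(dw–w) = (125 + 28) / 808 = 153/808 = 0.1894 → 18.9 map units.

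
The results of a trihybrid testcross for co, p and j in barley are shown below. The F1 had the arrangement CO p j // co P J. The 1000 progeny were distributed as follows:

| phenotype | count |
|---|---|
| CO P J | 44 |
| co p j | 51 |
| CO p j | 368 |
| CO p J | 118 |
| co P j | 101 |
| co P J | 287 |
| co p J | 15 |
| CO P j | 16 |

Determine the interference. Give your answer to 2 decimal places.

0.02

The two rarest classes, CO P j and co p J, are the double crossovers. Comparing them with the parentals, only the p allele has switched, so p is the middle locus and the order is j – p – co.
j–p: (219 + 31)/1000 = 0.2500; p–co: (95 + 31)/1000 = 0.1260.
Expected DCO frequency = 0.2500 × 0.1260 ≈ 0.03150; observed = 31/1000 ≈ 0.03100.
Coefficient of coincidence = 0.03100/0.03150 ≈ 0.98; interference = 1 − 0.98 = 0.02.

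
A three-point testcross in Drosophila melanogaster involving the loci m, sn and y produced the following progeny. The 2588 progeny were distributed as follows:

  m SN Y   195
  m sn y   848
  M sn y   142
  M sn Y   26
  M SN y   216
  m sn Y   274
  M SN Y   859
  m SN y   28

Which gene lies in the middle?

sn

The two most frequent reciprocal classes, m sn y and M SN Y, are the parental types, so the F1 was m sn y / M SN Y.
The two rarest classes, m SN y and M sn Y, are the double crossovers. Comparing them with the parentals, only the sn allele has switched, so sn is the middle locus and the order is m – sn – y.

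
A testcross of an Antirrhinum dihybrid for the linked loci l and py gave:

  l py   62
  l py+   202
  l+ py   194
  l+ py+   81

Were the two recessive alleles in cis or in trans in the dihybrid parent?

trans

The two most frequent classes are l+ py (194) and l py+ (202); these are the parental (non-recombinant) types.
So the F1 carried l+ py on one chromosome and l py+ on the other — the recessive alleles are on opposite chromosomes (trans / repulsion).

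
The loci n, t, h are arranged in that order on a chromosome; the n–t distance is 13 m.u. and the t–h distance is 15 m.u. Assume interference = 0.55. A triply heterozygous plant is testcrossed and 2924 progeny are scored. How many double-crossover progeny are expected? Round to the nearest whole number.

26

Map distances give recombination frequencies of 0.130 and 0.150 for the two intervals.
With interference 0.55 (so coincidence = 0.45), expected double-crossover frequency = 0.130 × 0.150 × 0.45 = 0.00877.
Expected number = 0.00877 × 2924 = 25.66 ≈ 26.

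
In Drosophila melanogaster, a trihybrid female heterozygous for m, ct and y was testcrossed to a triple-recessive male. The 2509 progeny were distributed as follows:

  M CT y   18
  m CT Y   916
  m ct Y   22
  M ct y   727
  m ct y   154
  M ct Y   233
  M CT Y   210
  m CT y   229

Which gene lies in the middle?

ct

The two most frequent reciprocal classes, m CT Y and M ct y, are the parental types, so the F1 was m CT Y / M ct y.
The two rarest classes, m ct Y and M CT y, are the double crossovers. Comparing them with the parentals, only the ct allele has switched, so ct is the middle locus and the order is y – ct – m.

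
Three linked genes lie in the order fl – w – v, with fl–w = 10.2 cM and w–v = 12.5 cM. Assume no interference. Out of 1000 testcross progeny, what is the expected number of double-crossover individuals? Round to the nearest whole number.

13

Map distances give recombination frequencies of 0.102 and 0.125 for the two intervals.
With no interference, expected double-crossover frequency = 0.102 × 0.125 = 0.01275.
Expected number = 0.01275 × 1000 = 12.75 ≈ 13.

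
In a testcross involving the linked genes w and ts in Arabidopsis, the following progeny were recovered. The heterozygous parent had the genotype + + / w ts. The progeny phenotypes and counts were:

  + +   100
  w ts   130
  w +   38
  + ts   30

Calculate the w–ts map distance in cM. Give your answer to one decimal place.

The recombinant classes are + ts and w +: 30 + 38 = 68.
Recombination frequency = 68/298 = 0.2282 ≈ 22.8%, i.e. 22.8 cM.

22.8 cM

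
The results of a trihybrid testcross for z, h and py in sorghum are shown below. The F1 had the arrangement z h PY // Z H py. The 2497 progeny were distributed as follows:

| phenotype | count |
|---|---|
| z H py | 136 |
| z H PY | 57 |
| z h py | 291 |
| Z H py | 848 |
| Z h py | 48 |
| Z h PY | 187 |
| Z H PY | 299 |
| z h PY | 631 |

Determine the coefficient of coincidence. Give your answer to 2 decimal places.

0.88

The two rarest classes, z H PY and Z h py, are the double crossovers. Comparing them with the parentals, only the h allele has switched, so h is the middle locus and the order is z – h – py.
z–h: (323 + 105)/2497 = 0.1714; h–py: (590 + 105)/2497 = 0.2783.
Expected DCO frequency = 0.1714 × 0.2783 ≈ 0.04770; observed = 105/2497 ≈ 0.04205.
Coefficient of coincidence = 0.04205/0.04770 ≈ 0.88.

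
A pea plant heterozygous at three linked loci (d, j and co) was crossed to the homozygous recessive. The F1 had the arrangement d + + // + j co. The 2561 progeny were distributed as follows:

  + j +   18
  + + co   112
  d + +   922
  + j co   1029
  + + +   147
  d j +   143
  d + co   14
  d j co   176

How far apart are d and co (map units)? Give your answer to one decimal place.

13.9 map units

The two rarest classes, d + co and + j +, are the double crossovers. Comparing them with the parentals, only the co allele has switched, so co is the middle locus and the order is d – co – j.
Crossovers in the d–co interval produce the single-crossover classes + + + and d j co (147 + 176 = 323) plus the double crossovers (32).
RF(d–co) = (323 + 32) / 2561 = 355/2561 = 0.1386 → 13.9 map units.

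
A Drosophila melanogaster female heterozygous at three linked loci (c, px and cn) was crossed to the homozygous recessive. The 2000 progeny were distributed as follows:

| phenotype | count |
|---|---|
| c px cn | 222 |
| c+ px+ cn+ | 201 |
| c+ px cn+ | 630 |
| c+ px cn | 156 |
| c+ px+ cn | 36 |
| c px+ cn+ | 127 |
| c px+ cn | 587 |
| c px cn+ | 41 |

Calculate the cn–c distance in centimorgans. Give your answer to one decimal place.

18.0 centimorgans

The two most frequent reciprocal classes, c+ px cn+ and c px+ cn, are the parental types, so the F1 was c+ px cn+ / c px+ cn.
The two rarest classes, c px cn+ and c+ px+ cn, are the double crossovers. Comparing them with the parentals, only the c allele has switched, so c is the middle locus and the order is px – c – cn.
Crossovers in the c–cn interval produce the single-crossover classes c+ px cn and c px+ cn+ (156 + 127 = 283) plus the double crossovers (77).
RF(c–cn) = (283 + 77) / 2000 = 360/2000 = 0.1800 → 18.0 centimorgans.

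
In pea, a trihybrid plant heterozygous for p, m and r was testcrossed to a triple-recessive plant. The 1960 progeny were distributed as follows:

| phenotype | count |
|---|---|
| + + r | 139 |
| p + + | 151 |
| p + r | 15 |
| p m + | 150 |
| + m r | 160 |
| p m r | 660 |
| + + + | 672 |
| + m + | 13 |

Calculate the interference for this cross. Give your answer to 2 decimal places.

0.49

The two most frequent reciprocal classes, p m r and + + +, are the parental types, so the F1 was p m r / + + +.
The two rarest classes, p + r and + m +, are the double crossovers. Comparing them with the parentals, only the m allele has switched, so m is the middle locus and the order is r – m – p.
r–m: (289 + 28)/1960 = 0.1617; m–p: (311 + 28)/1960 = 0.1730.
Expected DCO frequency = 0.1617 × 0.1730 ≈ 0.02797; observed = 28/1960 ≈ 0.01429.
Coefficient of coincidence = 0.01429/0.02797 ≈ 0.51; interference = 1 − 0.51 = 0.49.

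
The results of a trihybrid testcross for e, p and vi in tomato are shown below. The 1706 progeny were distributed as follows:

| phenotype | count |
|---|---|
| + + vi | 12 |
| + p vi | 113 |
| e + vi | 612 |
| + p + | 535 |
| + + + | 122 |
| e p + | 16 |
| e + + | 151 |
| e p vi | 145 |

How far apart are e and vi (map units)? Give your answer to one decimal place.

The two most frequent reciprocal classes, + p + and e + vi, are the parental types, so the F1 was + p + / e + vi.
The two rarest classes, e p + and + + vi, are the double crossovers. Comparing them with the parentals, only the e allele has switched, so e is the middle locus and the order is vi – e – p.
Crossovers in the vi–e interval produce the single-crossover classes + p vi and e + + (113 + 151 = 264) plus the double crossovers (28).
RF(vi–e) = (264 + 28) / 1706 = 292/1706 = 0.1712 → 17.1 map units.

17.1 map units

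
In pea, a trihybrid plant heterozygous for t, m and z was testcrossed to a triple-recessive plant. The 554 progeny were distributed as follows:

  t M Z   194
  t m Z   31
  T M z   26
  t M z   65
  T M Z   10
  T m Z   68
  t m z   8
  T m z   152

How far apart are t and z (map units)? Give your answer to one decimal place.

27.3 map units

The two most frequent reciprocal classes, t M Z and T m z, are the parental types, so the F1 was t M Z / T m z.
The two rarest classes, T M Z and t m z, are the double crossovers. Comparing them with the parentals, only the t allele has switched, so t is the middle locus and the order is z – t – m.
Crossovers in the z–t interval produce the single-crossover classes t M z and T m Z (65 + 68 = 133) plus the double crossovers (18).
RF(z–t) = (133 + 18) / 554 = 151/554 = 0.2726 → 27.3 map units.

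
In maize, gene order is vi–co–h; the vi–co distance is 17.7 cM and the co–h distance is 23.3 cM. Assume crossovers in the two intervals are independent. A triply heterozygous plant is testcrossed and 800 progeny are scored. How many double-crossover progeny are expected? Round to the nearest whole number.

33

Map distances give recombination frequencies of 0.177 and 0.233 for the two intervals.
With no interference, expected double-crossover frequency = 0.177 × 0.233 = 0.04124.
Expected number = 0.04124 × 800 = 32.99 ≈ 33.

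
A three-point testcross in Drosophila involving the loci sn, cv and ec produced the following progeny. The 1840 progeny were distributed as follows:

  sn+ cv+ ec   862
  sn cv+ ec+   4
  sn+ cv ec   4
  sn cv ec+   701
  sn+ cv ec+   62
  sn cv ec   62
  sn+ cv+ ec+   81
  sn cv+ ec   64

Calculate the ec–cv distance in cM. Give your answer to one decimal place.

8.2 cM

The two most frequent reciprocal classes, sn cv ec+ and sn+ cv+ ec, are the parental types, so the F1 was sn cv ec+ / sn+ cv+ ec.
The two rarest classes, sn cv+ ec+ and sn+ cv ec, are the double crossovers. Comparing them with the parentals, only the cv allele has switched, so cv is the middle locus and the order is ec – cv – sn.
Crossovers in the ec–cv interval produce the single-crossover classes sn cv ec and sn+ cv+ ec+ (62 + 81 = 143) plus the double crossovers (8).
RF(ec–cv) = (143 + 8) / 1840 = 151/1840 = 0.0821 → 8.2 cM.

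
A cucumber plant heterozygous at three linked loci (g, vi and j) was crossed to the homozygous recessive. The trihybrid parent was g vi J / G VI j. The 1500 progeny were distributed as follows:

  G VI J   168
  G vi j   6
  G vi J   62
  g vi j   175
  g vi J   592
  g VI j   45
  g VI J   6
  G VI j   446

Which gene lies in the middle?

The two rarest classes, g VI J and G vi j, are the double crossovers. Comparing them with the parentals, only the vi allele has switched, so vi is the middle locus and the order is j – vi – g.

vi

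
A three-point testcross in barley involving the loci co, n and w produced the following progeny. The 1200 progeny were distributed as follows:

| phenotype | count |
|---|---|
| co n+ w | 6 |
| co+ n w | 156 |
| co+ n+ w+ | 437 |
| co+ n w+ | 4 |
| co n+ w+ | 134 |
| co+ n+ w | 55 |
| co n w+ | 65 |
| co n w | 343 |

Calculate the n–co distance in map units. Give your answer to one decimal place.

25.0 map units

The two most frequent reciprocal classes, co n w and co+ n+ w+, are the parental types, so the F1 was co n w / co+ n+ w+.
The two rarest classes, co n+ w and co+ n w+, are the double crossovers. Comparing them with the parentals, only the n allele has switched, so n is the middle locus and the order is w – n – co.
Crossovers in the n–co interval produce the single-crossover classes co+ n w and co n+ w+ (156 + 134 = 290) plus the double crossovers (10).
RF(n–co) = (290 + 10) / 1200 = 300/1200 = 0.2500 → 25.0 map units.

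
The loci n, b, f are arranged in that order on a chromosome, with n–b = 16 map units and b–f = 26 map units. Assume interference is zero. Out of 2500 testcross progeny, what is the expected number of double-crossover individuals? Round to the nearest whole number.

104

Map distances give recombination frequencies of 0.160 and 0.260 for the two intervals.
With no interference, expected double-crossover frequency = 0.160 × 0.260 = 0.04160.
Expected number = 0.04160 × 2500 = 104.00 ≈ 104.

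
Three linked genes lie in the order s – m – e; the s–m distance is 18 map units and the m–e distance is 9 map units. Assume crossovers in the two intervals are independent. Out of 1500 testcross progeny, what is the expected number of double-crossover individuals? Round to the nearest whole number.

Map distances give recombination frequencies of 0.180 and 0.090 for the two intervals.
With no interference, expected double-crossover frequency = 0.180 × 0.090 = 0.01620.
Expected number = 0.01620 × 1500 = 24.30 ≈ 24.

24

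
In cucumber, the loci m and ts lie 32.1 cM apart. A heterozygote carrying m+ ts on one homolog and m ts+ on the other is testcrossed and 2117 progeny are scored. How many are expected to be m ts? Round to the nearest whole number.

A map distance of 32.1 cM corresponds to a recombination frequency of 0.321.
The F1 is m+ ts / m ts+, so m ts is a recombinant gamete class with expected frequency r/2 = 0.321/2 = 0.1605.
Expected number = 0.1605 × 2117 = 339.78 ≈ 340.

340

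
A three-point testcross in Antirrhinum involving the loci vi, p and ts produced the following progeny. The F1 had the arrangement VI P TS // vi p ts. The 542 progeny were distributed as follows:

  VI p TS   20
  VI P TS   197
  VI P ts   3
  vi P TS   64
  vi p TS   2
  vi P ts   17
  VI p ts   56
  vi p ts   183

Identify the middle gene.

ts

The two rarest classes, VI P ts and vi p TS, are the double crossovers. Comparing them with the parentals, only the ts allele has switched, so ts is the middle locus and the order is vi – ts – p.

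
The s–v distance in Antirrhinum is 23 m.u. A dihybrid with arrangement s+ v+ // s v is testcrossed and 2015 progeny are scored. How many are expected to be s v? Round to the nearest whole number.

A map distance of 23 m.u. corresponds to a recombination frequency of 0.230.
The F1 is s+ v+ / s v, so s v is a parental gamete class with expected frequency (1 − r)/2 = 0.770/2 = 0.3850.
Expected number = 0.3850 × 2015 = 775.77 ≈ 776.

776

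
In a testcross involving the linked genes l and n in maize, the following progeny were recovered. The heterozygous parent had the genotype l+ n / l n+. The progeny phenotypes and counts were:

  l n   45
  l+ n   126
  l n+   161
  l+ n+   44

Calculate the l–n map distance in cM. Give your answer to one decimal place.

23.7 cM

The recombinant classes are l+ n+ and l n: 44 + 45 = 89.
Recombination frequency = 89/376 = 0.2367 ≈ 23.7%, i.e. 23.7 cM.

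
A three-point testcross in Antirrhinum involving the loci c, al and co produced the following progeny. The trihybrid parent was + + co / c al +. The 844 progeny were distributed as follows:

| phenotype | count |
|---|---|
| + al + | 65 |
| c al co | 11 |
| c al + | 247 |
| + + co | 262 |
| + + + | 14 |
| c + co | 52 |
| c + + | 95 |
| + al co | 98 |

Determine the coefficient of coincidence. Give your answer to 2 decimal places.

0.68

The two rarest classes, + + + and c al co, are the double crossovers. Comparing them with the parentals, only the co allele has switched, so co is the middle locus and the order is al – co – c.
al–co: (193 + 25)/844 = 0.2583; co–c: (117 + 25)/844 = 0.1682.
Expected DCO frequency = 0.2583 × 0.1682 ≈ 0.04345; observed = 25/844 ≈ 0.02962.
Coefficient of coincidence = 0.02962/0.04345 ≈ 0.68.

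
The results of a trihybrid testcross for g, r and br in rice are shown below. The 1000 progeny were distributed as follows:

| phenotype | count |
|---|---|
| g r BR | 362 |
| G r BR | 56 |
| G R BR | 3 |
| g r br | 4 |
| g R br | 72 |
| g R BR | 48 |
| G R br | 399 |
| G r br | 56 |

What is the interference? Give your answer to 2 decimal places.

0.53

The two most frequent reciprocal classes, g r BR and G R br, are the parental types, so the F1 was g r BR / G R br.
The two rarest classes, g r br and G R BR, are the double crossovers. Comparing them with the parentals, only the br allele has switched, so br is the middle locus and the order is r – br – g.
r–br: (104 + 7)/1000 = 0.1110; br–g: (128 + 7)/1000 = 0.1350.
Expected DCO frequency = 0.1110 × 0.1350 ≈ 0.01499; observed = 7/1000 ≈ 0.00700.
Coefficient of coincidence = 0.00700/0.01499 ≈ 0.47; interference = 1 − 0.47 = 0.53.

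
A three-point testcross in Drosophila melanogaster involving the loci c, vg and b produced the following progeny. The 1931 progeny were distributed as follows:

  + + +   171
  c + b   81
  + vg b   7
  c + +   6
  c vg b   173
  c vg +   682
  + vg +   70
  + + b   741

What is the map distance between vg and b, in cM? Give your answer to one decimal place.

The two most frequent reciprocal classes, c vg + and + + b, are the parental types, so the F1 was c vg + / + + b.
The two rarest classes, c + + and + vg b, are the double crossovers. Comparing them with the parentals, only the vg allele has switched, so vg is the middle locus and the order is c – vg – b.
Crossovers in the vg–b interval produce the single-crossover classes c vg b and + + + (173 + 171 = 344) plus the double crossovers (13).
RF(vg–b) = (344 + 13) / 1931 = 357/1931 = 0.1849 → 18.5 cM.

18.5 cM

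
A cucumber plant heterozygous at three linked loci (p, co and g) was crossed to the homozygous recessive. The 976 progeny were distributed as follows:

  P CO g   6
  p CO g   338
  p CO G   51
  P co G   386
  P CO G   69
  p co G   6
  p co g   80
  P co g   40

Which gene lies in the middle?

The two most frequent reciprocal classes, P co G and p CO g, are the parental types, so the F1 was P co G / p CO g.
The two rarest classes, p co G and P CO g, are the double crossovers. Comparing them with the parentals, only the p allele has switched, so p is the middle locus and the order is g – p – co.

p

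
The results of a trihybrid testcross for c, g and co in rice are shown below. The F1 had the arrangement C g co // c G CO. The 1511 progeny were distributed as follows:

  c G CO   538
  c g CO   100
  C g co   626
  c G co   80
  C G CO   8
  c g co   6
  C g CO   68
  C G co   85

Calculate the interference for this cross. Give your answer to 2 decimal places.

0.34

The two rarest classes, c g co and C G CO, are the double crossovers. Comparing them with the parentals, only the c allele has switched, so c is the middle locus and the order is g – c – co.
g–c: (185 + 14)/1511 = 0.1317; c–co: (148 + 14)/1511 = 0.1072.
Expected DCO frequency = 0.1317 × 0.1072 ≈ 0.01412; observed = 14/1511 ≈ 0.00927.
Coefficient of coincidence = 0.00927/0.01412 ≈ 0.66; interference = 1 − 0.66 = 0.34.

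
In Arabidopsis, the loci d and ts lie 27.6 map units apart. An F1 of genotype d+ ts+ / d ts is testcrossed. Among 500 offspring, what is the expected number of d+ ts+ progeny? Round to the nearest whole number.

181

A map distance of 27.6 map units corresponds to a recombination frequency of 0.276.
The F1 is d+ ts+ / d ts, so d+ ts+ is a parental gamete class with expected frequency (1 − r)/2 = 0.724/2 = 0.3620.
Expected number = 0.3620 × 500 = 181.00 ≈ 181.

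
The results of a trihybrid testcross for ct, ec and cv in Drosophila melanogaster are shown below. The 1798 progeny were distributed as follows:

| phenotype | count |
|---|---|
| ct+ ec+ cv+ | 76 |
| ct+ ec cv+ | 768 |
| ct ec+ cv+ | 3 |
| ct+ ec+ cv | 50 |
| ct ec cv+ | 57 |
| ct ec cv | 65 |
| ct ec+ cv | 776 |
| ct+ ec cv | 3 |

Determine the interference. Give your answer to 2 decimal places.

The two most frequent reciprocal classes, ct ec+ cv and ct+ ec cv+, are the parental types, so the F1 was ct ec+ cv / ct+ ec cv+.
The two rarest classes, ct ec+ cv+ and ct+ ec cv, are the double crossovers. Comparing them with the parentals, only the cv allele has switched, so cv is the middle locus and the order is ct – cv – ec.
ct–cv: (107 + 6)/1798 = 0.0628; cv–ec: (141 + 6)/1798 = 0.0818.
Expected DCO frequency = 0.0628 × 0.0818 ≈ 0.00514; observed = 6/1798 ≈ 0.00334.
Coefficient of coincidence = 0.00334/0.00514 ≈ 0.65; interference = 1 − 0.65 = 0.35.

0.35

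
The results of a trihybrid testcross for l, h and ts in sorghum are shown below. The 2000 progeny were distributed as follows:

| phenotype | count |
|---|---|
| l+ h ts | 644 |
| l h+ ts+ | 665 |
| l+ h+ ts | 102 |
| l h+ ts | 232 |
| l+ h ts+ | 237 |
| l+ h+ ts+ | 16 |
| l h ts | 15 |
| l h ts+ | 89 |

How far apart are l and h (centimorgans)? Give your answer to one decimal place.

The two most frequent reciprocal classes, l+ h ts and l h+ ts+, are the parental types, so the F1 was l+ h ts / l h+ ts+.
The two rarest classes, l h ts and l+ h+ ts+, are the double crossovers. Comparing them with the parentals, only the l allele has switched, so l is the middle locus and the order is h – l – ts.
Crossovers in the h–l interval produce the single-crossover classes l+ h+ ts and l h ts+ (102 + 89 = 191) plus the double crossovers (31).
RF(h–l) = (191 + 31) / 2000 = 222/2000 = 0.1110 → 11.1 centimorgans.

11.1 centimorgans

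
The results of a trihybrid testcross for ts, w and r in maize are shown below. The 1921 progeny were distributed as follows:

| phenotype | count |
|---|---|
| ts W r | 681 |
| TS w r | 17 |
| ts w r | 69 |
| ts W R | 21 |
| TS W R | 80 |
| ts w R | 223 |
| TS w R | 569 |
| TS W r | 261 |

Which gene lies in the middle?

The two most frequent reciprocal classes, TS w R and ts W r, are the parental types, so the F1 was TS w R / ts W r.
The two rarest classes, TS w r and ts W R, are the double crossovers. Comparing them with the parentals, only the r allele has switched, so r is the middle locus and the order is ts – r – w.

r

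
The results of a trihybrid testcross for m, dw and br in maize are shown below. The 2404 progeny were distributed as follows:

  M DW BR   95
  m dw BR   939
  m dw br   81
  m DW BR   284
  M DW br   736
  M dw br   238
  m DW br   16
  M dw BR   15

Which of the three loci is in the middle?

m

The two most frequent reciprocal classes, m dw BR and M DW br, are the parental types, so the F1 was m dw BR / M DW br.
The two rarest classes, M dw BR and m DW br, are the double crossovers. Comparing them with the parentals, only the m allele has switched, so m is the middle locus and the order is br – m – dw.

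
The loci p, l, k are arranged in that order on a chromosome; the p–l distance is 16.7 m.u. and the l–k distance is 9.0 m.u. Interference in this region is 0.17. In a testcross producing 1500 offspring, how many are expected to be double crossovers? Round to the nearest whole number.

Map distances give recombination frequencies of 0.167 and 0.090 for the two intervals.
With interference 0.17 (so coincidence = 0.83), expected double-crossover frequency = 0.167 × 0.090 × 0.83 = 0.01247.
Expected number = 0.01247 × 1500 = 18.71 ≈ 19.

19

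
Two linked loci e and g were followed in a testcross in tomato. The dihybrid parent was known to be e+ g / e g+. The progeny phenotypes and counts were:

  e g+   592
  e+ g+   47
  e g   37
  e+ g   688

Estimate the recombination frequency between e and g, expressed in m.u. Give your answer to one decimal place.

The recombinant classes are e+ g+ and e g: 47 + 37 = 84.
Recombination frequency = 84/1364 = 0.0616 ≈ 6.2%, i.e. 6.2 m.u.

6.2 m.u.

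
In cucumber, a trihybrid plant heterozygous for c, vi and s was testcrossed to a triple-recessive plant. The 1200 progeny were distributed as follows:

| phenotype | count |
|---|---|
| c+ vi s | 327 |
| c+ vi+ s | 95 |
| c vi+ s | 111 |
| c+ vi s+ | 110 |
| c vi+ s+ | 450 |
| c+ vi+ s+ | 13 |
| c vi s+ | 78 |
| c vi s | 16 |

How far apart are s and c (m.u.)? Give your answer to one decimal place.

The two most frequent reciprocal classes, c+ vi s and c vi+ s+, are the parental types, so the F1 was c+ vi s / c vi+ s+.
The two rarest classes, c vi s and c+ vi+ s+, are the double crossovers. Comparing them with the parentals, only the c allele has switched, so c is the middle locus and the order is s – c – vi.
Crossovers in the s–c interval produce the single-crossover classes c+ vi s+ and c vi+ s (110 + 111 = 221) plus the double crossovers (29).
RF(s–c) = (221 + 29) / 1200 = 250/1200 = 0.2083 → 20.8 m.u.

20.8 m.u.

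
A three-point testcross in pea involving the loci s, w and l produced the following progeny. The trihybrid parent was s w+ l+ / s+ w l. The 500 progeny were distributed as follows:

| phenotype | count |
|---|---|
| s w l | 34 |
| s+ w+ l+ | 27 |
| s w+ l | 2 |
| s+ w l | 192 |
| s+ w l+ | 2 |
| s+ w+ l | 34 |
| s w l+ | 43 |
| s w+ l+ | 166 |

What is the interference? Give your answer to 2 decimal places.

0.62

The two rarest classes, s w+ l and s+ w l+, are the double crossovers. Comparing them with the parentals, only the l allele has switched, so l is the middle locus and the order is s – l – w.
s–l: (61 + 4)/500 = 0.1300; l–w: (77 + 4)/500 = 0.1620.
Expected DCO frequency = 0.1300 × 0.1620 ≈ 0.02106; observed = 4/500 ≈ 0.00800.
Coefficient of coincidence = 0.00800/0.02106 ≈ 0.38; interference = 1 − 0.38 = 0.62.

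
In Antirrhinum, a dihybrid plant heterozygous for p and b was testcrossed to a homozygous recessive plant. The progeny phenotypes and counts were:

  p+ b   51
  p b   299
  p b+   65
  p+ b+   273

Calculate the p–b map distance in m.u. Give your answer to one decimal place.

The two most frequent classes, p+ b+ (273) and p b (299), are the parental types, so the F1 was p+ b+ / p b.
The recombinant classes are p+ b and p b+: 51 + 65 = 116.
Recombination frequency = 116/688 = 0.1686 ≈ 16.9%, i.e. 16.9 m.u.

16.9 m.u.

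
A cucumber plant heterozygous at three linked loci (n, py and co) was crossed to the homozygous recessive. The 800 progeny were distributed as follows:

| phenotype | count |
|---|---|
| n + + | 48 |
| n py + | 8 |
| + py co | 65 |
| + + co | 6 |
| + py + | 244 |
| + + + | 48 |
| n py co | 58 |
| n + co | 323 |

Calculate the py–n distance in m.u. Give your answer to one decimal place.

15.0 m.u.

The two most frequent reciprocal classes, n + co and + py +, are the parental types, so the F1 was n + co / + py +.
The two rarest classes, + + co and n py +, are the double crossovers. Comparing them with the parentals, only the n allele has switched, so n is the middle locus and the order is py – n – co.
Crossovers in the py–n interval produce the single-crossover classes n py co and + + + (58 + 48 = 106) plus the double crossovers (14).
RF(py–n) = (106 + 14) / 800 = 120/800 = 0.1500 → 15.0 m.u.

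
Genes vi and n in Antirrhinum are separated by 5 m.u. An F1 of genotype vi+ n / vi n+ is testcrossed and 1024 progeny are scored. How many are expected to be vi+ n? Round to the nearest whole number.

486

A map distance of 5 m.u. corresponds to a recombination frequency of 0.050.
The F1 is vi+ n / vi n+, so vi+ n is a parental gamete class with expected frequency (1 − r)/2 = 0.950/2 = 0.4750.
Expected number = 0.4750 × 1024 = 486.40 ≈ 486.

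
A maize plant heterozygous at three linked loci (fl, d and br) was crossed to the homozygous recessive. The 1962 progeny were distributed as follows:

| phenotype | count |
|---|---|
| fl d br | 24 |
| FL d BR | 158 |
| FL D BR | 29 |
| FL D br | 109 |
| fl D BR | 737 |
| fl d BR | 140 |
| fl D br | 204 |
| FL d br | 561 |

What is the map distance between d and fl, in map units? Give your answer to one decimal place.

15.4 map units

The two most frequent reciprocal classes, fl D BR and FL d br, are the parental types, so the F1 was fl D BR / FL d br.
The two rarest classes, FL D BR and fl d br, are the double crossovers. Comparing them with the parentals, only the fl allele has switched, so fl is the middle locus and the order is br – fl – d.
Crossovers in the fl–d interval produce the single-crossover classes fl d BR and FL D br (140 + 109 = 249) plus the double crossovers (53).
RF(fl–d) = (249 + 53) / 1962 = 302/1962 = 0.1539 → 15.4 map units.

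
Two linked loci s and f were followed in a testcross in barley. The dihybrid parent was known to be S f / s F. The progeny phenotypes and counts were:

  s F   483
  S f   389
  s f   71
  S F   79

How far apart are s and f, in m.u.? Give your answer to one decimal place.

14.7 m.u.

The recombinant classes are S F and s f: 79 + 71 = 150.
Recombination frequency = 150/1022 = 0.1468 ≈ 14.7%, i.e. 14.7 m.u.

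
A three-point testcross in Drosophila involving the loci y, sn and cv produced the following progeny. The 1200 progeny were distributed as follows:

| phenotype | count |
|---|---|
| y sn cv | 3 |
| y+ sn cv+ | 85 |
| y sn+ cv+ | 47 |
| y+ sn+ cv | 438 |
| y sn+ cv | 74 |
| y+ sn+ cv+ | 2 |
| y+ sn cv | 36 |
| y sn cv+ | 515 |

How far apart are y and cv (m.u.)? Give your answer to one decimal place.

13.7 m.u.

The two most frequent reciprocal classes, y+ sn+ cv and y sn cv+, are the parental types, so the F1 was y+ sn+ cv / y sn cv+.
The two rarest classes, y+ sn+ cv+ and y sn cv, are the double crossovers. Comparing them with the parentals, only the cv allele has switched, so cv is the middle locus and the order is sn – cv – y.
Crossovers in the cv–y interval produce the single-crossover classes y sn+ cv and y+ sn cv+ (74 + 85 = 159) plus the double crossovers (5).
RF(cv–y) = (159 + 5) / 1200 = 164/1200 = 0.1367 → 13.7 m.u.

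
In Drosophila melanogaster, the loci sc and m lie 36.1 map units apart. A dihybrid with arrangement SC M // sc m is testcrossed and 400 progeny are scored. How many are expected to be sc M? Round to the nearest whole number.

72

A map distance of 36.1 map units corresponds to a recombination frequency of 0.361.
The F1 is SC M / sc m, so sc M is a recombinant gamete class with expected frequency r/2 = 0.361/2 = 0.1805.
Expected number = 0.1805 × 400 = 72.20 ≈ 72.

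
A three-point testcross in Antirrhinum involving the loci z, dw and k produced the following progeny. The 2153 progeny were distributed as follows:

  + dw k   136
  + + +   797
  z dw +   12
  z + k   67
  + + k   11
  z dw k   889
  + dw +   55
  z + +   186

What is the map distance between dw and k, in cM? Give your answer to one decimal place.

6.7 cM

The two most frequent reciprocal classes, + + + and z dw k, are the parental types, so the F1 was + + + / z dw k.
The two rarest classes, + + k and z dw +, are the double crossovers. Comparing them with the parentals, only the k allele has switched, so k is the middle locus and the order is z – k – dw.
Crossovers in the k–dw interval produce the single-crossover classes + dw + and z + k (55 + 67 = 122) plus the double crossovers (23).
RF(k–dw) = (122 + 23) / 2153 = 145/2153 = 0.0673 → 6.7 cM.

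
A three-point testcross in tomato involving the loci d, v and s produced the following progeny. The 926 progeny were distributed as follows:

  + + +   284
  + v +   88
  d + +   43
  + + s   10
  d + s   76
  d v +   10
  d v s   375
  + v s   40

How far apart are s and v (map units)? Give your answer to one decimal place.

19.9 map units

The two most frequent reciprocal classes, d v s and + + +, are the parental types, so the F1 was d v s / + + +.
The two rarest classes, d v + and + + s, are the double crossovers. Comparing them with the parentals, only the s allele has switched, so s is the middle locus and the order is v – s – d.
Crossovers in the v–s interval produce the single-crossover classes d + s and + v + (76 + 88 = 164) plus the double crossovers (20).
RF(v–s) = (164 + 20) / 926 = 184/926 = 0.1987 → 19.9 map units.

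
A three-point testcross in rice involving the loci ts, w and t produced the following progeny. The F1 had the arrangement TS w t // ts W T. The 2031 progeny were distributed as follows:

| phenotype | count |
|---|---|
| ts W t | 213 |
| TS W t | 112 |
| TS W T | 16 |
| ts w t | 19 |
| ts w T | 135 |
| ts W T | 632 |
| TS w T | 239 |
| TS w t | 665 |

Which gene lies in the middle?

ts

The two rarest classes, ts w t and TS W T, are the double crossovers. Comparing them with the parentals, only the ts allele has switched, so ts is the middle locus and the order is w – ts – t.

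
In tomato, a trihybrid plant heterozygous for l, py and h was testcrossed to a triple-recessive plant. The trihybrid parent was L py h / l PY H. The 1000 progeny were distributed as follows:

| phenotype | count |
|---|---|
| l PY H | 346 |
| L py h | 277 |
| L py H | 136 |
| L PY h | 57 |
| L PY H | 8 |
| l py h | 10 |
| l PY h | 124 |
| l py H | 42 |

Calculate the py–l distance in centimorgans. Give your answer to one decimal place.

The two rarest classes, l py h and L PY H, are the double crossovers. Comparing them with the parentals, only the l allele has switched, so l is the middle locus and the order is py – l – h.
Crossovers in the py–l interval produce the single-crossover classes L PY h and l py H (57 + 42 = 99) plus the double crossovers (18).
RF(py–l) = (99 + 18) / 1000 = 117/1000 = 0.1170 → 11.7 centimorgans.

11.7 centimorgans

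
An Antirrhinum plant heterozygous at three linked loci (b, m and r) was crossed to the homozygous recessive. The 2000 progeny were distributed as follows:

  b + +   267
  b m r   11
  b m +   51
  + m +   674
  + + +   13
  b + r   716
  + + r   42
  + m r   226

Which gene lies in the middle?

m

The two most frequent reciprocal classes, b + r and + m +, are the parental types, so the F1 was b + r / + m +.
The two rarest classes, b m r and + + +, are the double crossovers. Comparing them with the parentals, only the m allele has switched, so m is the middle locus and the order is r – m – b.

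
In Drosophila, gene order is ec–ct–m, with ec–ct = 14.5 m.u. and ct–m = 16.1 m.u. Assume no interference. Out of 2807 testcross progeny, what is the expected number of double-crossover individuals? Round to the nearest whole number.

Map distances give recombination frequencies of 0.145 and 0.161 for the two intervals.
With no interference, expected double-crossover frequency = 0.145 × 0.161 = 0.02334.
Expected number = 0.02334 × 2807 = 65.53 ≈ 66.

66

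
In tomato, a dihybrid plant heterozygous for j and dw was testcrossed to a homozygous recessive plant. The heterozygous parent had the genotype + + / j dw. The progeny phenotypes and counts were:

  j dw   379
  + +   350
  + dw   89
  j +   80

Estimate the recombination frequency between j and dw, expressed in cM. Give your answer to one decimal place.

18.8 cM

The recombinant classes are + dw and j +: 89 + 80 = 169.
Recombination frequency = 169/898 = 0.1882 ≈ 18.8%, i.e. 18.8 cM.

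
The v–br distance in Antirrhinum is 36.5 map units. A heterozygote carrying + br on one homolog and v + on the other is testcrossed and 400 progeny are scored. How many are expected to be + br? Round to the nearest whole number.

A map distance of 36.5 map units corresponds to a recombination frequency of 0.365.
The F1 is + br / v +, so + br is a parental gamete class with expected frequency (1 − r)/2 = 0.635/2 = 0.3175.
Expected number = 0.3175 × 400 = 127.00 ≈ 127.

127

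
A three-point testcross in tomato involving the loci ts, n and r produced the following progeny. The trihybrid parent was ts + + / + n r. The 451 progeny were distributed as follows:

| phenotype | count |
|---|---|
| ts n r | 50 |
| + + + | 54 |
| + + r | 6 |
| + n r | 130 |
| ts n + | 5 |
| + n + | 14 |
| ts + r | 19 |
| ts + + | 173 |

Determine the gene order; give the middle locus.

The two rarest classes, ts n + and + + r, are the double crossovers. Comparing them with the parentals, only the n allele has switched, so n is the middle locus and the order is ts – n – r.

n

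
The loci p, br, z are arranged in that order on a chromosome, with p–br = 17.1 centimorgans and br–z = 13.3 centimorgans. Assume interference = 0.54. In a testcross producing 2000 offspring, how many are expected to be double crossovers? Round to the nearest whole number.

21

Map distances give recombination frequencies of 0.171 and 0.133 for the two intervals.
With interference 0.54 (so coincidence = 0.46), expected double-crossover frequency = 0.171 × 0.133 × 0.46 = 0.01046.
Expected number = 0.01046 × 2000 = 20.92 ≈ 21.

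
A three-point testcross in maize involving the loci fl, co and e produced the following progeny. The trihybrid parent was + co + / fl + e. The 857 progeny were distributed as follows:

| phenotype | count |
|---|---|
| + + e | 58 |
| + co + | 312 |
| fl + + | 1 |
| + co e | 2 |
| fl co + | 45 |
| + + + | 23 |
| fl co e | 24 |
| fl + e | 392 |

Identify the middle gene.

e

The two rarest classes, + co e and fl + +, are the double crossovers. Comparing them with the parentals, only the e allele has switched, so e is the middle locus and the order is co – e – fl.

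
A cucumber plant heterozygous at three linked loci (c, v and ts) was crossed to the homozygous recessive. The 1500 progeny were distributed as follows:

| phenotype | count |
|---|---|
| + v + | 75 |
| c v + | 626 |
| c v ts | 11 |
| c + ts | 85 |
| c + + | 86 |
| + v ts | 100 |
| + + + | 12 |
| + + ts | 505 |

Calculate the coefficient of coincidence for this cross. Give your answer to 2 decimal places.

The two most frequent reciprocal classes, c v + and + + ts, are the parental types, so the F1 was c v + / + + ts.
The two rarest classes, c v ts and + + +, are the double crossovers. Comparing them with the parentals, only the ts allele has switched, so ts is the middle locus and the order is c – ts – v.
c–ts: (160 + 23)/1500 = 0.1220; ts–v: (186 + 23)/1500 = 0.1393.
Expected DCO frequency = 0.1220 × 0.1393 ≈ 0.01699; observed = 23/1500 ≈ 0.01533.
Coefficient of coincidence = 0.01533/0.01699 ≈ 0.90.

0.90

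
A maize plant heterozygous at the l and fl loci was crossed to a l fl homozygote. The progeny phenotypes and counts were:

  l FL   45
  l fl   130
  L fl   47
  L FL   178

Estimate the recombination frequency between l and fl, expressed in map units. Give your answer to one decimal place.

The two most frequent classes, L FL (178) and l fl (130), are the parental types, so the F1 was L FL / l fl.
The recombinant classes are L fl and l FL: 47 + 45 = 92.
Recombination frequency = 92/400 = 0.2300 ≈ 23.0%, i.e. 23.0 map units.

23.0 map units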